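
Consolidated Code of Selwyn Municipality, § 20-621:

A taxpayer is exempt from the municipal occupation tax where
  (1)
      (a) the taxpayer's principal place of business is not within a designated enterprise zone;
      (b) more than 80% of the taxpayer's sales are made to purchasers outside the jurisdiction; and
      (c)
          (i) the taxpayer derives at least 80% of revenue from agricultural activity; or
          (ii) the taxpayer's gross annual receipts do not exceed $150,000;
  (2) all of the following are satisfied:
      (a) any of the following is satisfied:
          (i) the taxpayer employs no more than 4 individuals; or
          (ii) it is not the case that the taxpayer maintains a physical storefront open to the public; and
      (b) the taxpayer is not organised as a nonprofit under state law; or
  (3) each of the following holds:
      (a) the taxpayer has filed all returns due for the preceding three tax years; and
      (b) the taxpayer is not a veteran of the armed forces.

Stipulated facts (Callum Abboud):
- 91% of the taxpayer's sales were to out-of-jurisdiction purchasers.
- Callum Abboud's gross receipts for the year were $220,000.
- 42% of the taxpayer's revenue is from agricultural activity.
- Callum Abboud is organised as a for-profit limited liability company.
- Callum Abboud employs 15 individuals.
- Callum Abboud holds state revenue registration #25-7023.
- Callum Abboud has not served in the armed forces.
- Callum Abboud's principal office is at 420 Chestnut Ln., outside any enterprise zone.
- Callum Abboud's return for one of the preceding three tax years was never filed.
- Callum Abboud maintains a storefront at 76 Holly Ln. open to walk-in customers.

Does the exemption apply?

No — not exempt.

(a) not (in enterprise zone) — holds.
(b) >80% out-of-jur. sales — holds.
(i) ≥80% agricultural — not met.
(ii) receipts ≤ $150,000 — not met.
(c) = F OR F = false.
So (1) is not satisfied (T AND T AND F).
(i) ≤ 4 employees — fails.
(ii) not (has storefront) — not met.
(a): F OR F → false.
(b) not (nonprofit) — met.
So (2) is not satisfied (F AND T).
(a) returns current — not satisfied.
(b) not (veteran) — satisfied.
(3): F AND T → false.
Overall = F OR F OR F = false.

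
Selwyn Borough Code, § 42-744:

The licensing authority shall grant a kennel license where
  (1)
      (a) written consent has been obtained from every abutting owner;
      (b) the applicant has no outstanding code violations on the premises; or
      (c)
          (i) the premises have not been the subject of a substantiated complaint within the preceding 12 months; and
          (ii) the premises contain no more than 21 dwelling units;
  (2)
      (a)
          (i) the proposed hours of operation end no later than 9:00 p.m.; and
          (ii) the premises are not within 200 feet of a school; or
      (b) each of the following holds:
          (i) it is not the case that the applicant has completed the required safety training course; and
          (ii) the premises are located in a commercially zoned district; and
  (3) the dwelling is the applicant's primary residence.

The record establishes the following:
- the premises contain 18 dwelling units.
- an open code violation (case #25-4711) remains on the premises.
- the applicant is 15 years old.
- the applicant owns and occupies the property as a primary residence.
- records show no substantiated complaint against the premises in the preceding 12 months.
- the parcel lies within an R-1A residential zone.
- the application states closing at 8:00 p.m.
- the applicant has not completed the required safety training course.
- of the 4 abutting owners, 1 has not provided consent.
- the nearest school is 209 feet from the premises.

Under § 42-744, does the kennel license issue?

Yes — granted.

(a) all abutters consent — not met.
(b) no code violations — not satisfied.
(i) no complaint in 12 mo. — holds.
(ii) ≤ 21 units — holds.
So (c) is satisfied (T AND T).
(1) = F OR F OR T = true.
(i) closes by 9 p.m. — satisfied.
(ii) ≥200 ft from school — met.
So (a) is satisfied (T AND T).
(i) not (safety training) — met.
(ii) commercially zoned — not met.
So (b) is not satisfied (T AND F).
(2) = T OR F = true.
(3) primary residence — satisfied.
Overall = T AND T AND T = true.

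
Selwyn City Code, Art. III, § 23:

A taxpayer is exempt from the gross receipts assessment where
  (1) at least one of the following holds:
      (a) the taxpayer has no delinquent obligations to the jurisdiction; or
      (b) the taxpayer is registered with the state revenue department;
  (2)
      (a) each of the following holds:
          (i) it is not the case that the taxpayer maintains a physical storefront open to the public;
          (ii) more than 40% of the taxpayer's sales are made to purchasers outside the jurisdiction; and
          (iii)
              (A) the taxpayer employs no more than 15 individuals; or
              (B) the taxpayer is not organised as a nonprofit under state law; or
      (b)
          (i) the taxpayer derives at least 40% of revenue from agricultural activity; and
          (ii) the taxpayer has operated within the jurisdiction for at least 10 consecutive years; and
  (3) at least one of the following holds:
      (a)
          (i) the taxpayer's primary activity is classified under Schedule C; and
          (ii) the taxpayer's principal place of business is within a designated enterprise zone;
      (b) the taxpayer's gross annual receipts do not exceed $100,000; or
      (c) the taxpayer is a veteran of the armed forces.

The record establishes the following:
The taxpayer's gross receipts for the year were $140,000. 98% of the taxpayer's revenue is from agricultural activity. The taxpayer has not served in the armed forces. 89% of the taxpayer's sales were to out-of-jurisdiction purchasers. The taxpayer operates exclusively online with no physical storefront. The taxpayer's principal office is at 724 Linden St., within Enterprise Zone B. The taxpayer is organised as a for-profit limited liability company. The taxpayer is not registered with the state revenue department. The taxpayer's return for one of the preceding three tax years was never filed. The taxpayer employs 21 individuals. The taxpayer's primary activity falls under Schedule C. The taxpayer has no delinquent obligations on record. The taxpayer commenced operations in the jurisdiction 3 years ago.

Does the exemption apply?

Yes — exempt.

(a) no delinquency — holds.
(b) state-registered — not satisfied.
(1): T OR F → true.
(i) not (has storefront) — met.
(ii) >40% out-of-jur. sales — holds.
(A) ≤ 15 employees — not satisfied.
(B) not (nonprofit) — holds.
So (iii) is satisfied (F OR T).
(a): T AND T AND T → true.
(i) ≥40% agricultural — satisfied.
(ii) ≥ 10 yrs in jurisdiction — not met.
(b) = T AND F = false.
(2) = T OR F = true.
(i) Schedule C activity — met.
(ii) in enterprise zone — holds.
So (a) is satisfied (T AND T).
(b) receipts ≤ $100,000 — not met.
(c) veteran — fails.
(3): T OR F OR F → true.
Overall = T AND T AND T = true.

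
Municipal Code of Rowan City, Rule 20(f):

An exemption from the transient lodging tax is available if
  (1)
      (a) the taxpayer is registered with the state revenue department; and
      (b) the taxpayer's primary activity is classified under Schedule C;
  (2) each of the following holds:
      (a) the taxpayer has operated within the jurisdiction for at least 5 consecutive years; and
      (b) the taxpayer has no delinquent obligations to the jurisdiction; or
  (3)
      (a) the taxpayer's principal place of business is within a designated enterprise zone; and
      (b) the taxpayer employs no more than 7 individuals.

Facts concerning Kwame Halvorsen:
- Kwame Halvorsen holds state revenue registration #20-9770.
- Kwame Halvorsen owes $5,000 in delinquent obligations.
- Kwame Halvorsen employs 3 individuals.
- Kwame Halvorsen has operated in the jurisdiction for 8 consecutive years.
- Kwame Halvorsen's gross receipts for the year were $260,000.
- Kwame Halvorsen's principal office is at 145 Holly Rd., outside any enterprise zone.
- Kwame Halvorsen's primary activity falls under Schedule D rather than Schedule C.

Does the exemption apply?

(a) state-registered — holds.
(b) Schedule C activity — fails.
(1) = T AND F = false.
(a) ≥ 5 yrs in jurisdiction — satisfied.
(b) no delinquency — not met.
(2): T AND F → false.
(a) in enterprise zone — not satisfied.
(b) ≤ 7 employees — satisfied.
So (3) is not satisfied (F AND T).
Overall: F OR F OR F → false.

No — not exempt.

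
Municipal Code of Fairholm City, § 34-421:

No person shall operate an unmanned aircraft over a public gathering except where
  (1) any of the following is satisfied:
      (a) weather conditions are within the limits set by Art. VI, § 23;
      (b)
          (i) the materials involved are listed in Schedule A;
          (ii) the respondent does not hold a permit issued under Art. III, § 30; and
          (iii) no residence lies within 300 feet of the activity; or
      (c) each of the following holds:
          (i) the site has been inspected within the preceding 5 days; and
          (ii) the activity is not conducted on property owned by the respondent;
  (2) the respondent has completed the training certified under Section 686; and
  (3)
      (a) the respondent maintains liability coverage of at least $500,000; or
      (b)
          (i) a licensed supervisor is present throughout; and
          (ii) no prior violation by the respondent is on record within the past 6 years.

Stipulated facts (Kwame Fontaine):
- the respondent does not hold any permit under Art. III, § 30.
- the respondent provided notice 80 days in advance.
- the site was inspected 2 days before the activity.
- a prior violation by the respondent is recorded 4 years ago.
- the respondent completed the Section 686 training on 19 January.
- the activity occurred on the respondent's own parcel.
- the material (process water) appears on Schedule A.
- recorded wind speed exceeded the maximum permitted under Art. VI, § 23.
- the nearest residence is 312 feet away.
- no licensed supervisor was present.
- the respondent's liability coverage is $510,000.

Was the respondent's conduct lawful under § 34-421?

Yes — lawful.

(a) weather ok — fails.
(i) Schedule A material — satisfied.
(ii) not (holds permit) — satisfied.
(iii) no residence in 300 ft — holds.
(b): T AND T AND T → true.
(i) site inspected — satisfied.
(ii) not (own property) — not satisfied.
(c): T AND F → false.
So (1) is satisfied (F OR T OR F).
(2) training certified — met.
(a) coverage ≥ $500,000 — met.
(i) supervisor present — not met.
(ii) no prior violation — not met.
(b): F AND F → false.
(3): T OR F → true.
Overall = T AND T AND T = true.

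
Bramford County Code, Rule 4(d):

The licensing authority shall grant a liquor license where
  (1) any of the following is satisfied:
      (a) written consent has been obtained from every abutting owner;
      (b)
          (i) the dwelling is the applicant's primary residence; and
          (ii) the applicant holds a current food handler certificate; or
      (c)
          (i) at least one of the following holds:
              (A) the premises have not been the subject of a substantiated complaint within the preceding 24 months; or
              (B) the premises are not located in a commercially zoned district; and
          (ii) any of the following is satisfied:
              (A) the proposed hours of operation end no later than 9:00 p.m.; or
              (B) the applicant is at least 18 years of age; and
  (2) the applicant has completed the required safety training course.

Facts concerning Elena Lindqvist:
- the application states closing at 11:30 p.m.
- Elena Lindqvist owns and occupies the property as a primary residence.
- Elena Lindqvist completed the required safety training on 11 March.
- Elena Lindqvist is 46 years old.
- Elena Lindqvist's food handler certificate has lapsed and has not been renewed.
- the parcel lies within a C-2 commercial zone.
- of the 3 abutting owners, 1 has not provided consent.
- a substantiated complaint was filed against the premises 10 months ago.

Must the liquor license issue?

No — denied.

(a) all abutters consent — fails.
(i) primary residence — satisfied.
(ii) food handler cert. — fails.
So (b) is not satisfied (T AND F).
(A) no complaint in 24 mo. — not satisfied.
(B) not (commercially zoned) — fails.
So (i) is not satisfied (F OR F).
(A) closes by 9 p.m. — fails.
(B) age ≥ 18 — met.
(ii) = F OR T = true.
(c) = F AND T = false.
(1): F OR F OR F → false.
(2) safety training — met.
Overall = F AND T = false.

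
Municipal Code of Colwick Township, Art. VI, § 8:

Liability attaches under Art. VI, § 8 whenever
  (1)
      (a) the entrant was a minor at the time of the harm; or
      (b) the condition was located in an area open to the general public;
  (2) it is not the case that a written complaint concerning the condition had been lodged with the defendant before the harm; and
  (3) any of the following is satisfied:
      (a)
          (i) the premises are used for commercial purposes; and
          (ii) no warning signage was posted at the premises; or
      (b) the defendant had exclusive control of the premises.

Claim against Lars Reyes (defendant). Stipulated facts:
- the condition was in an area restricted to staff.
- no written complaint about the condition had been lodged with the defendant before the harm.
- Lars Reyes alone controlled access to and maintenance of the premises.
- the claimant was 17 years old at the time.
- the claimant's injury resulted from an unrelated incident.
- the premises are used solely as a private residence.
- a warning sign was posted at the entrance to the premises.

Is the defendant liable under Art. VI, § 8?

Yes — liable.

(a) entrant a minor — holds.
(b) public area — fails.
(1) = T OR F = true.
(2) not (complaint lodged) — satisfied.
(i) commercial use — not satisfied.
(ii) no signage posted — not met.
So (a) is not satisfied (F AND F).
(b) exclusive control — satisfied.
(3): F OR T → true.
Overall = T AND T AND T = true.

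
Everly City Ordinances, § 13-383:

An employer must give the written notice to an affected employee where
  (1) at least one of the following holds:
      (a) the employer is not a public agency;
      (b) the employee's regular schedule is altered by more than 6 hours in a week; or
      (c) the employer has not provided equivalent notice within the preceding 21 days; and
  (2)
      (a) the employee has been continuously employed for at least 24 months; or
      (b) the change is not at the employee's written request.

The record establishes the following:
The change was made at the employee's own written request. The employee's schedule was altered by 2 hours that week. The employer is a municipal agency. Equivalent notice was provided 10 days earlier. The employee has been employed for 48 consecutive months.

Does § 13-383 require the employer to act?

(a) not (public agency) — fails.
(b) schedule shift > 6h — fails.
(c) no recent notice — not met.
So (1) is not satisfied (F OR F OR F).
(a) tenure ≥ 24 mo. — met.
(b) not employee-requested — not met.
(2): T OR F → true.
So Overall is not satisfied (F AND T).

No — not required.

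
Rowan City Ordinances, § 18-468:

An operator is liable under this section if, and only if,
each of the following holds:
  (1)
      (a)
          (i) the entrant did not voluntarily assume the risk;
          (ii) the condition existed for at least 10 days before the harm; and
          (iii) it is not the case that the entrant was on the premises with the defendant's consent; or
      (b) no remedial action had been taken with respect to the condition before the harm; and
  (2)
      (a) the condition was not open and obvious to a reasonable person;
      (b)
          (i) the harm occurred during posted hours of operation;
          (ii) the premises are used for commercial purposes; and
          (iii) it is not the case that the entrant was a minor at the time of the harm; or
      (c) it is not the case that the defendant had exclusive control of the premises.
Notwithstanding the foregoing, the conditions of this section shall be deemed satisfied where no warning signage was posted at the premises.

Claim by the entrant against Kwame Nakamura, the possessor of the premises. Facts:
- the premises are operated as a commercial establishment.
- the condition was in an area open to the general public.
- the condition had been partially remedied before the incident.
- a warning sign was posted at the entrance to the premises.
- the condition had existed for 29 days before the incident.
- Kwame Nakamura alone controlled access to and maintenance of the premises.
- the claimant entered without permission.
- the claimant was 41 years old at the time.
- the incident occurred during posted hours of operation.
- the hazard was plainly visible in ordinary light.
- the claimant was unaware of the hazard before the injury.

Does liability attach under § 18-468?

(i) no assumed risk — satisfied.
(ii) condition ≥10 days old — satisfied.
(iii) not (consent to enter) — satisfied.
So (a) is satisfied (T AND T AND T).
(b) no remedial action — not met.
So (1) is satisfied (T OR F).
(a) not open/obvious — not satisfied.
(i) during posted hours — satisfied.
(ii) commercial use — holds.
(iii) not (entrant a minor) — met.
(b): T AND T AND T → true.
(c) not (exclusive control) — not satisfied.
So (2) is satisfied (F OR T OR F).
So Overall is satisfied (T AND T).
Exception (no signage posted) — not satisfied.
Result: main true OR exception false → true.

Yes — liable.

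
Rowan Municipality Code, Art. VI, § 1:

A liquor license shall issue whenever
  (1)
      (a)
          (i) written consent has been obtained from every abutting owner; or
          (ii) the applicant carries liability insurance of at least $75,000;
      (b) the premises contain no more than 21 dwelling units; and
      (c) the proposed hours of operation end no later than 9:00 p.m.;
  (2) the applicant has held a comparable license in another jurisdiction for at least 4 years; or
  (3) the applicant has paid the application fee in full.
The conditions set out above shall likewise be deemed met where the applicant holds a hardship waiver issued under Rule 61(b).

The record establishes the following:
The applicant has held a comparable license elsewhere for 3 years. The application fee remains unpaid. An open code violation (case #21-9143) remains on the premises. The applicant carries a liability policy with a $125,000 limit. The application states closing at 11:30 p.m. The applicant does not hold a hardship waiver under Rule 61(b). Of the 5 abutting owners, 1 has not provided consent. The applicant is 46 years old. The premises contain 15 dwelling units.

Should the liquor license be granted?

No — denied.

(i) all abutters consent — not satisfied.
(ii) insurance ≥ $75,000 — holds.
So (a) is satisfied (F OR T).
(b) ≤ 21 units — met.
(c) closes by 9 p.m. — fails.
(1) = T AND T AND F = false.
(2) prior license ≥ 4 yr — not met.
(3) fee paid — fails.
Overall = F OR F OR F = false.
Exception (hardship waiver) — not satisfied.
Result: main false OR exception false → false.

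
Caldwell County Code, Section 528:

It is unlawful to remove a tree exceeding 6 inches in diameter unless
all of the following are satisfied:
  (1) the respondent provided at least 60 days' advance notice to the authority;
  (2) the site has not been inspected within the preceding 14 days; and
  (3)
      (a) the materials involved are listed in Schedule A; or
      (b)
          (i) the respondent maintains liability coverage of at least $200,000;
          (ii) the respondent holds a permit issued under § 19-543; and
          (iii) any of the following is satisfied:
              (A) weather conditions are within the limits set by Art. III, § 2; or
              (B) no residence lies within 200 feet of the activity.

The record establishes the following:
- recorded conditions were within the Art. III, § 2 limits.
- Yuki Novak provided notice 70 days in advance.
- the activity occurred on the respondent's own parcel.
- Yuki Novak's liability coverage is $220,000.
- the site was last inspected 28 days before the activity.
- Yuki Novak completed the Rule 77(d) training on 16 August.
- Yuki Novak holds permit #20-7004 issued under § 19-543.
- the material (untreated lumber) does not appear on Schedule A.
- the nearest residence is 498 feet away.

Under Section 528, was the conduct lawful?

(1) ≥60 days' notice — satisfied.
(2) not (site inspected) — holds.
(a) Schedule A material — not satisfied.
(i) coverage ≥ $200,000 — holds.
(ii) holds permit — holds.
(A) weather ok — satisfied.
(B) no residence in 200 ft — holds.
(iii): T OR T → true.
(b) = T AND T AND T = true.
(3) = F OR T = true.
Overall: T AND T AND T → true.

Yes — lawful.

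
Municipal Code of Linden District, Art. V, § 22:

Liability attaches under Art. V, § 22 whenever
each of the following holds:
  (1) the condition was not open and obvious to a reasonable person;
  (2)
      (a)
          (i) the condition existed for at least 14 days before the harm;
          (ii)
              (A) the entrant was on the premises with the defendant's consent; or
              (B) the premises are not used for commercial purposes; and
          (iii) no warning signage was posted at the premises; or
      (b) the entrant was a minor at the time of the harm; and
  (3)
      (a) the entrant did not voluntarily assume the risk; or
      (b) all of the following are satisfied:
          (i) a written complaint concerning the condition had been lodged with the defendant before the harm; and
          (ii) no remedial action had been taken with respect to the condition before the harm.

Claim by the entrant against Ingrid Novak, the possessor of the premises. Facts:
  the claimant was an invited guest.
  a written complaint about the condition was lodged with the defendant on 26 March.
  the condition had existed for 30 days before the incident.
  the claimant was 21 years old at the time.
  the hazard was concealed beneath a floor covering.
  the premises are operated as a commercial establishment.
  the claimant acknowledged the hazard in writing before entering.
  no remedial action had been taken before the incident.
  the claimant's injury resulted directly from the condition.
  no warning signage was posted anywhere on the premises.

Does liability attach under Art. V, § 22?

(1) not open/obvious — met.
(i) condition ≥14 days old — met.
(A) consent to enter — met.
(B) not (commercial use) — not satisfied.
So (ii) is satisfied (T OR F).
(iii) no signage posted — satisfied.
So (a) is satisfied (T AND T AND T).
(b) entrant a minor — not met.
So (2) is satisfied (T OR F).
(a) no assumed risk — not met.
(i) complaint lodged — holds.
(ii) no remedial action — met.
So (b) is satisfied (T AND T).
(3): F OR T → true.
Overall = T AND T AND T = true.

Yes — liable.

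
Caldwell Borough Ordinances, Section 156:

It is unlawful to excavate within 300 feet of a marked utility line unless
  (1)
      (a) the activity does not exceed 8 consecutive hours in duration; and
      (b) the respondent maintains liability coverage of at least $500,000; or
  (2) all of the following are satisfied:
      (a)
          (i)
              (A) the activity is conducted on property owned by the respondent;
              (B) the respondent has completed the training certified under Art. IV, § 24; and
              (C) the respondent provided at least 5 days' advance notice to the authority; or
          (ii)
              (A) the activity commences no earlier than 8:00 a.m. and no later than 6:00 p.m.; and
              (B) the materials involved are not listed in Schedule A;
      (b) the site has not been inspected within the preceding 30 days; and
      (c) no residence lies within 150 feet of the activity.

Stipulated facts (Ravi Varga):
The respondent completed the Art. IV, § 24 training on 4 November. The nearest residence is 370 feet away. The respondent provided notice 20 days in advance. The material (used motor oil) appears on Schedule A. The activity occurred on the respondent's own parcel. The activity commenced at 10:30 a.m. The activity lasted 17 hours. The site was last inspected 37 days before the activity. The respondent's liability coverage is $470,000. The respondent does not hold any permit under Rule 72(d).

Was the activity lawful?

(a) ≤ 8 hrs duration — fails.
(b) coverage ≥ $500,000 — not satisfied.
(1): F AND F → false.
(A) own property — holds.
(B) training certified — holds.
(C) ≥5 days' notice — holds.
(i): T AND T AND T → true.
(A) start within hours — holds.
(B) not (Schedule A material) — fails.
(ii): T AND F → false.
So (a) is satisfied (T OR F).
(b) not (site inspected) — holds.
(c) no residence in 150 ft — holds.
(2) = T AND T AND T = true.
So Overall is satisfied (F OR T).

Yes — lawful.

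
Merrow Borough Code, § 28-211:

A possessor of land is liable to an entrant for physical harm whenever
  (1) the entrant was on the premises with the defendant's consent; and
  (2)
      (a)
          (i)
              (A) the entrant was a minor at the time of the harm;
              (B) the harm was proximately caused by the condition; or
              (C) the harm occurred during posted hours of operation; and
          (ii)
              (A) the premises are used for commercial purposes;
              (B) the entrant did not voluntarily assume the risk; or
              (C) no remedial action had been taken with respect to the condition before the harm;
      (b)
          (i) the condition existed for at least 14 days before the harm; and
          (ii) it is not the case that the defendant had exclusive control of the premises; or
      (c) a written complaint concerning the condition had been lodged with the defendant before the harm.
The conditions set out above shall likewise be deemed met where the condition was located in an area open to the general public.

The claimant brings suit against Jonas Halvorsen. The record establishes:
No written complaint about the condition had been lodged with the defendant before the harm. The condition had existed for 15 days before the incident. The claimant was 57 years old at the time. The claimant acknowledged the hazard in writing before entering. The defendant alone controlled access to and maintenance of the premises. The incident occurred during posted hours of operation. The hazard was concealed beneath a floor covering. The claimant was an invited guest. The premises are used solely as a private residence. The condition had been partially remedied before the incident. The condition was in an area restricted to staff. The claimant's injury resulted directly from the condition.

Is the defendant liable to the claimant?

No — not liable.

(1) consent to enter — holds.
(A) entrant a minor — not met.
(B) proximate cause — holds.
(C) during posted hours — satisfied.
(i): F OR T OR T → true.
(A) commercial use — not met.
(B) no assumed risk — fails.
(C) no remedial action — fails.
(ii): F OR F OR F → false.
So (a) is not satisfied (T AND F).
(i) condition ≥14 days old — met.
(ii) not (exclusive control) — not met.
So (b) is not satisfied (T AND F).
(c) complaint lodged — not satisfied.
(2) = F OR F OR F = false.
Overall: T AND F → false.
Exception (public area) — not satisfied.
Result: main false OR exception false → false.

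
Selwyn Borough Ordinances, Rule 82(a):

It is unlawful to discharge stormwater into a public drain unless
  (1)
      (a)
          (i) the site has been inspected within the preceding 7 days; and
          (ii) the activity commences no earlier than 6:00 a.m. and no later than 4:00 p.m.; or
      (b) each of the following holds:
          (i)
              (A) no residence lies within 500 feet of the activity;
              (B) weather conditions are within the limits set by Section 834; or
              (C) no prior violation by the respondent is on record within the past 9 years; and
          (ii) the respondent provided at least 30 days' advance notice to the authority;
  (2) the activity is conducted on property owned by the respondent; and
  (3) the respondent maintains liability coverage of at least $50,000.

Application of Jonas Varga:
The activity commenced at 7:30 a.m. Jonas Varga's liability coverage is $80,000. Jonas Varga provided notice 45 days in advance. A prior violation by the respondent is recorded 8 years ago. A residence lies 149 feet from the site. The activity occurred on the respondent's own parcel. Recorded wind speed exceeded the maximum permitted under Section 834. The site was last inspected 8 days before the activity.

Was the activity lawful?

(i) site inspected — not satisfied.
(ii) start within hours — met.
(a) = F AND T = false.
(A) no residence in 500 ft — fails.
(B) weather ok — fails.
(C) no prior violation — not met.
(i) = F OR F OR F = false.
(ii) ≥30 days' notice — satisfied.
(b) = F AND T = false.
(1) = F OR F = false.
(2) own property — met.
(3) coverage ≥ $50,000 — holds.
So Overall is not satisfied (F AND T AND T).

No — unlawful.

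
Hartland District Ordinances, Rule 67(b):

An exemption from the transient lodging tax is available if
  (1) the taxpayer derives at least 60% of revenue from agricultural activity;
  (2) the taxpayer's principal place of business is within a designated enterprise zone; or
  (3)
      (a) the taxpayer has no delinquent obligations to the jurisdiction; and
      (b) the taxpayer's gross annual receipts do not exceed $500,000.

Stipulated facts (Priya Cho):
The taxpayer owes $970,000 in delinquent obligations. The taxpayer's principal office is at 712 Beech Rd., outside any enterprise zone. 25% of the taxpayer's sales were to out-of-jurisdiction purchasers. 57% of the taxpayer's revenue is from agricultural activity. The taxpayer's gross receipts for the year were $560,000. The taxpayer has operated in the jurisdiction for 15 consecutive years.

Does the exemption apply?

(1) ≥60% agricultural — not satisfied.
(2) in enterprise zone — not met.
(a) no delinquency — not met.
(b) receipts ≤ $500,000 — not satisfied.
(3) = F AND F = false.
Overall: F OR F OR F → false.

No — not exempt.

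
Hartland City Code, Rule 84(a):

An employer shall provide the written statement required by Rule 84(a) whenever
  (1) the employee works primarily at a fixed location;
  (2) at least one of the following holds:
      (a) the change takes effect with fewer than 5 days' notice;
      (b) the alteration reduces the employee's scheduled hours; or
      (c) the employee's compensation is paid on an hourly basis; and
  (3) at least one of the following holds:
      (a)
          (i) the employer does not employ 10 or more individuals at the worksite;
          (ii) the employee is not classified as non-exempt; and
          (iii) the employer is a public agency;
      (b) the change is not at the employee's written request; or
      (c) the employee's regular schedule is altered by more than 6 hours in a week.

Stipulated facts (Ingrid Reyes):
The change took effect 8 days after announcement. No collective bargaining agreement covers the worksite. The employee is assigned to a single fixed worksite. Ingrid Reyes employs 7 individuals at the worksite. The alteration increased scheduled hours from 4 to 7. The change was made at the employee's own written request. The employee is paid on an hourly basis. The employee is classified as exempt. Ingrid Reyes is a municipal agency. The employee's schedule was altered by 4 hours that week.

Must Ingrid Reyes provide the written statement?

Yes — required.

(1) fixed location — met.
(a) < 5 days' notice — fails.
(b) hours reduced — not satisfied.
(c) hourly-paid — met.
(2): F OR F OR T → true.
(i) not (≥ 10 at site) — satisfied.
(ii) not (non-exempt) — satisfied.
(iii) public agency — holds.
(a) = T AND T AND T = true.
(b) not employee-requested — not satisfied.
(c) schedule shift > 6h — fails.
So (3) is satisfied (T OR F OR F).
So Overall is satisfied (T AND T AND T).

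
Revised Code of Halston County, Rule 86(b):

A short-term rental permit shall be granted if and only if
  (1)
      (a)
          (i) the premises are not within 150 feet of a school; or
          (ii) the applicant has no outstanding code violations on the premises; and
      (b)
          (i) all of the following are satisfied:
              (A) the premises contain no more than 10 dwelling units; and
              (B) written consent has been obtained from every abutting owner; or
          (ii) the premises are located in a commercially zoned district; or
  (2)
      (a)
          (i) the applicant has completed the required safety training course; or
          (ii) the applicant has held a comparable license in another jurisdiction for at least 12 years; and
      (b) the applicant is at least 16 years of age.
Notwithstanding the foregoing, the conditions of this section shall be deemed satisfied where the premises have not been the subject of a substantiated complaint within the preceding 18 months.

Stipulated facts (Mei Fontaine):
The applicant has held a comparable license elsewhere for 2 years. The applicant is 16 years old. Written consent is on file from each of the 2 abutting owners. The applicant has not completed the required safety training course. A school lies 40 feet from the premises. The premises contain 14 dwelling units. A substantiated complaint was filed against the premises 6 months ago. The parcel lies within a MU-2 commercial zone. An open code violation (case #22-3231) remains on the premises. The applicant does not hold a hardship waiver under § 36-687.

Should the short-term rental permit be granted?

No — denied.

(i) ≥150 ft from school — fails.
(ii) no code violations — fails.
(a): F OR F → false.
(A) ≤ 10 units — not met.
(B) all abutters consent — holds.
So (i) is not satisfied (F AND T).
(ii) commercially zoned — satisfied.
So (b) is satisfied (F OR T).
(1) = F AND T = false.
(i) safety training — not satisfied.
(ii) prior license ≥ 12 yr — fails.
So (a) is not satisfied (F OR F).
(b) age ≥ 16 — satisfied.
So (2) is not satisfied (F AND T).
Overall: F OR F → false.
Exception (no complaint in 18 mo.) — not satisfied.
Result: main false OR exception false → false.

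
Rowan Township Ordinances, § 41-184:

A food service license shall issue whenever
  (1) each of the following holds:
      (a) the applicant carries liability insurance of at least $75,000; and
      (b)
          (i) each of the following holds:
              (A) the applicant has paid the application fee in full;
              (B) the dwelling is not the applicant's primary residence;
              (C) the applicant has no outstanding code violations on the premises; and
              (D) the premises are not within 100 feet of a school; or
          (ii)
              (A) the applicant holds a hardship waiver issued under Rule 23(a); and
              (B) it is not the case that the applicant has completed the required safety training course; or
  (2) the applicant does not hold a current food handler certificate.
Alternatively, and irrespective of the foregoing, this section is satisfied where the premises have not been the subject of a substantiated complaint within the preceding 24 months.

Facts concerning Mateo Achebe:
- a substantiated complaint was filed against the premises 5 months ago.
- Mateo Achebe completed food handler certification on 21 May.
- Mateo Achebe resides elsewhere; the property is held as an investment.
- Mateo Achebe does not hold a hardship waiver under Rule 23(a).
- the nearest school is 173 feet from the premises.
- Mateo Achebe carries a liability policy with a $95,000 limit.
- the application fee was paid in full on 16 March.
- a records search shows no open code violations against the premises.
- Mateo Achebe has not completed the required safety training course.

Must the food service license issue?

Yes — granted.

(a) insurance ≥ $75,000 — holds.
(A) fee paid — holds.
(B) not (primary residence) — holds.
(C) no code violations — satisfied.
(D) ≥100 ft from school — met.
So (i) is satisfied (T AND T AND T AND T).
(A) hardship waiver — not met.
(B) not (safety training) — met.
So (ii) is not satisfied (F AND T).
(b) = T OR F = true.
(1): T AND T → true.
(2) not (food handler cert.) — not satisfied.
So Overall is satisfied (T OR F).
Exception (no complaint in 24 mo.) — not satisfied.
Result: main true OR exception false → true.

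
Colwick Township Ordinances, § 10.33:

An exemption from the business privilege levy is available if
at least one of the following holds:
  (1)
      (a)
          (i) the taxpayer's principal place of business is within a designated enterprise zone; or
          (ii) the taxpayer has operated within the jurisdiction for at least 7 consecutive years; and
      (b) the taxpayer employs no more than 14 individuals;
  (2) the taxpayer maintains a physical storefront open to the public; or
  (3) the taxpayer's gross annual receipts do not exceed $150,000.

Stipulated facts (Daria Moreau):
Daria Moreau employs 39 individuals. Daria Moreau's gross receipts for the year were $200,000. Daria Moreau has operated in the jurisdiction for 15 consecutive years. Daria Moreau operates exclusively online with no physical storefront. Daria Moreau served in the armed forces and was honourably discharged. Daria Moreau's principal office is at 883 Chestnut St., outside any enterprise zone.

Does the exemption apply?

(i) in enterprise zone — not satisfied.
(ii) ≥ 7 yrs in jurisdiction — holds.
(a) = F OR T = true.
(b) ≤ 14 employees — not met.
(1): T AND F → false.
(2) has storefront — not satisfied.
(3) receipts ≤ $150,000 — not satisfied.
Overall = F OR F OR F = false.

No — not exempt.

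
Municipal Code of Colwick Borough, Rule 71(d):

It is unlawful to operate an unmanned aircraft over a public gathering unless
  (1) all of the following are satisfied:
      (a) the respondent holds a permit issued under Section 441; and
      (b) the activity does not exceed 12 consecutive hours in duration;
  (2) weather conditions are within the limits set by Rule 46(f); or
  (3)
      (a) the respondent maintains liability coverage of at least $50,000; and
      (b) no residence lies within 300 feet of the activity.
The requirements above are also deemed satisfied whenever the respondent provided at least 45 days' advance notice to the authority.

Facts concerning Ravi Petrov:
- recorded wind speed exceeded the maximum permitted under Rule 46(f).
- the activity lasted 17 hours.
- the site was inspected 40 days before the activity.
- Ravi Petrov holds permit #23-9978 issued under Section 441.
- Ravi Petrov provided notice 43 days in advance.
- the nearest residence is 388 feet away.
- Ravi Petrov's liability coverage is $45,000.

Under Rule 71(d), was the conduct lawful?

No — unlawful.

(a) holds permit — holds.
(b) ≤ 12 hrs duration — fails.
(1) = T AND F = false.
(2) weather ok — fails.
(a) coverage ≥ $50,000 — not satisfied.
(b) no residence in 300 ft — satisfied.
(3): F AND T → false.
Overall: F OR F OR F → false.
Exception (≥45 days' notice) — not satisfied.
Result: main false OR exception false → false.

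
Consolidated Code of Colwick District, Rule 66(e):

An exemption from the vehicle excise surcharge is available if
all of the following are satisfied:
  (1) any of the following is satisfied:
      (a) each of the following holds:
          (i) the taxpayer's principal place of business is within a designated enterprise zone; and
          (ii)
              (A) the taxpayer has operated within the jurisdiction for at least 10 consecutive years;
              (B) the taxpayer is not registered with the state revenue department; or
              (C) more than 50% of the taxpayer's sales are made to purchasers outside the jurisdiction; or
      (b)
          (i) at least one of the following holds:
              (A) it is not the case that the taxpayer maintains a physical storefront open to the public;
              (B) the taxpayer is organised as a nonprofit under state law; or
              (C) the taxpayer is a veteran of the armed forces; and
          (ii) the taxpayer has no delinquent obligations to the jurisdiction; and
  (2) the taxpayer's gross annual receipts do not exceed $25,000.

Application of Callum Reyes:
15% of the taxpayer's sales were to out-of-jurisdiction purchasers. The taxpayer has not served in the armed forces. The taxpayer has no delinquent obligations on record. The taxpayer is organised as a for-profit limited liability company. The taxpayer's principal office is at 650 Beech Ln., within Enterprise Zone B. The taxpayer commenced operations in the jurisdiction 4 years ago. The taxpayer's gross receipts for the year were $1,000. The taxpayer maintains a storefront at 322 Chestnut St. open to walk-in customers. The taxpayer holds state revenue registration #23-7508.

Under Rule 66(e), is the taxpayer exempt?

No — not exempt.

(i) in enterprise zone — met.
(A) ≥ 10 yrs in jurisdiction — not met.
(B) not (state-registered) — fails.
(C) >50% out-of-jur. sales — not satisfied.
(ii): F OR F OR F → false.
So (a) is not satisfied (T AND F).
(A) not (has storefront) — fails.
(B) nonprofit — fails.
(C) veteran — not satisfied.
So (i) is not satisfied (F OR F OR F).
(ii) no delinquency — holds.
(b) = F AND T = false.
(1) = F OR F = false.
(2) receipts ≤ $25,000 — satisfied.
So Overall is not satisfied (F AND T).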